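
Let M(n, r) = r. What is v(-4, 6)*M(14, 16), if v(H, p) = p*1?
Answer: 96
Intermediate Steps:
v(H, p) = p
v(-4, 6)*M(14, 16) = 6*16 = 96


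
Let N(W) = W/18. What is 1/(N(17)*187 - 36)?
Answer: 18/2531 ≈ 0.0071118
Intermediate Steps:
N(W) = W/18 (N(W) = W*(1/18) = W/18)
1/(N(17)*187 - 36) = 1/(((1/18)*17)*187 - 36) = 1/((17/18)*187 - 36) = 1/(3179/18 - 36) = 1/(2531/18) = 18/2531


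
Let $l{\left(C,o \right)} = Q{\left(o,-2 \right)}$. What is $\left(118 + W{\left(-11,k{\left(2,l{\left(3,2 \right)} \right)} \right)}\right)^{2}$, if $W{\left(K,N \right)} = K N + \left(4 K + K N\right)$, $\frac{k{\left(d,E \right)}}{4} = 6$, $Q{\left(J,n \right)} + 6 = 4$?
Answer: $206116$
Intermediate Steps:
$Q{\left(J,n \right)} = -2$ ($Q{\left(J,n \right)} = -6 + 4 = -2$)
$l{\left(C,o \right)} = -2$
$k{\left(d,E \right)} = 24$ ($k{\left(d,E \right)} = 4 \cdot 6 = 24$)
$W{\left(K,N \right)} = 4 K + 2 K N$
$\left(118 + W{\left(-11,k{\left(2,l{\left(3,2 \right)} \right)} \right)}\right)^{2} = \left(118 + 2 \left(-11\right) \left(2 + 24\right)\right)^{2} = \left(118 + 2 \left(-11\right) 26\right)^{2} = \left(118 - 572\right)^{2} = \left(-454\right)^{2} = 206116$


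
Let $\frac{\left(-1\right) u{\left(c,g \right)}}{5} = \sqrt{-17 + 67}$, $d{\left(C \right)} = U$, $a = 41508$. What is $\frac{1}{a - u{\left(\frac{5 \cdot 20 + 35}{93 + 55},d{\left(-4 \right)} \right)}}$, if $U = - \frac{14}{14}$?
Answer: $\frac{20754}{861456407} - \frac{25 \sqrt{2}}{1722912814} \approx 2.4071 \cdot 10^{-5}$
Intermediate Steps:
$U = -1$ ($U = \left(-14\right) \frac{1}{14} = -1$)
$d{\left(C \right)} = -1$
$u{\left(c,g \right)} = - 25 \sqrt{2}$ ($u{\left(c,g \right)} = - 5 \sqrt{-17 + 67} = - 5 \sqrt{50} = - 5 \cdot 5 \sqrt{2} = - 25 \sqrt{2}$)
$\frac{1}{a - u{\left(\frac{5 \cdot 20 + 35}{93 + 55},d{\left(-4 \right)} \right)}} = \frac{1}{41508 - - 25 \sqrt{2}} = \frac{1}{41508 + 25 \sqrt{2}}$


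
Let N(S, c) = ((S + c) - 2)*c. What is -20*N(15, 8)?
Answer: -3360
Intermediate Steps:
N(S, c) = c*(-2 + S + c) (N(S, c) = (-2 + S + c)*c = c*(-2 + S + c))
-20*N(15, 8) = -160*(-2 + 15 + 8) = -160*21 = -20*168 = -3360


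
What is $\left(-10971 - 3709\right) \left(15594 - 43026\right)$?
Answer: $402701760$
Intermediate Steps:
$\left(-10971 - 3709\right) \left(15594 - 43026\right) = \left(-14680\right) \left(-27432\right) = 402701760$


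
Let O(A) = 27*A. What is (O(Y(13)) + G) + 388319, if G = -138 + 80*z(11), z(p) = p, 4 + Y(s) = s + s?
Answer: 389655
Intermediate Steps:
Y(s) = -4 + 2*s (Y(s) = -4 + (s + s) = -4 + 2*s)
G = 742 (G = -138 + 80*11 = -138 + 880 = 742)
(O(Y(13)) + G) + 388319 = (27*(-4 + 2*13) + 742) + 388319 = (27*(-4 + 26) + 742) + 388319 = (27*22 + 742) + 388319 = (594 + 742) + 388319 = 1336 + 388319 = 389655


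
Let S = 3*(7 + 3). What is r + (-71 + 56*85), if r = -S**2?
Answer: 3789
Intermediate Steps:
S = 30 (S = 3*10 = 30)
r = -900 (r = -1*30**2 = -1*900 = -900)
r + (-71 + 56*85) = -900 + (-71 + 56*85) = -900 + (-71 + 4760) = -900 + 4689 = 3789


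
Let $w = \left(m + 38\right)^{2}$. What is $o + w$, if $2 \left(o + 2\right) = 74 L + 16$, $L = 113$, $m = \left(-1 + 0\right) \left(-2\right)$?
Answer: $5787$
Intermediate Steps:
$m = 2$ ($m = \left(-1\right) \left(-2\right) = 2$)
$o = 4187$ ($o = -2 + \frac{74 \cdot 113 + 16}{2} = -2 + \frac{8362 + 16}{2} = -2 + \frac{1}{2} \cdot 8378 = -2 + 4189 = 4187$)
$w = 1600$ ($w = \left(2 + 38\right)^{2} = 40^{2} = 1600$)
$o + w = 4187 + 1600 = 5787$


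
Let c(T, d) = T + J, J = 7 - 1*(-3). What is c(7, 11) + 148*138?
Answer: 20441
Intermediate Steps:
J = 10 (J = 7 + 3 = 10)
c(T, d) = 10 + T (c(T, d) = T + 10 = 10 + T)
c(7, 11) + 148*138 = (10 + 7) + 148*138 = 17 + 20424 = 20441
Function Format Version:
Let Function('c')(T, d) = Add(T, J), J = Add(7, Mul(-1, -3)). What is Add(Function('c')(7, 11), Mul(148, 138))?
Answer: 20441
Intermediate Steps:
J = 10 (J = Add(7, 3) = 10)
Function('c')(T, d) = Add(10, T) (Function('c')(T, d) = Add(T, 10) = Add(10, T))
Add(Function('c')(7, 11), Mul(148, 138)) = Add(Add(10, 7), Mul(148, 138)) = Add(17, 20424) = 20441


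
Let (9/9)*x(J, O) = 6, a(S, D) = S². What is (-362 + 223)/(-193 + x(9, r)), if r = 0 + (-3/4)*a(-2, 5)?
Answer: 139/187 ≈ 0.74332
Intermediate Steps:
r = -3 (r = 0 - 3/4*(-2)² = 0 - 3*¼*4 = 0 - ¾*4 = 0 - 3 = -3)
x(J, O) = 6
(-362 + 223)/(-193 + x(9, r)) = (-362 + 223)/(-193 + 6) = -139/(-187) = -139*(-1/187) = 139/187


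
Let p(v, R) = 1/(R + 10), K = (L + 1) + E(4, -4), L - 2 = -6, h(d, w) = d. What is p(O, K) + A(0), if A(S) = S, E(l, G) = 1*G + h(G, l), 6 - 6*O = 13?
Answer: -1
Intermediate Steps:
O = -7/6 (O = 1 - ⅙*13 = 1 - 13/6 = -7/6 ≈ -1.1667)
L = -4 (L = 2 - 6 = -4)
E(l, G) = 2*G (E(l, G) = 1*G + G = G + G = 2*G)
K = -11 (K = (-4 + 1) + 2*(-4) = -3 - 8 = -11)
p(v, R) = 1/(10 + R)
p(O, K) + A(0) = 1/(10 - 11) + 0 = 1/(-1) + 0 = -1 + 0 = -1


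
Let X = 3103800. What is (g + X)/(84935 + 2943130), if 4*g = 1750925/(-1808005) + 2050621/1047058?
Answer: 4700608882823640091/4585910207397259080 ≈ 1.0250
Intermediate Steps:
g = 374842598491/1514468879432 (g = (1750925/(-1808005) + 2050621/1047058)/4 = (1750925*(-1/1808005) + 2050621*(1/1047058))/4 = (-350185/361601 + 2050621/1047058)/4 = (¼)*(374842598491/378617219858) = 374842598491/1514468879432 ≈ 0.24751)
(g + X)/(84935 + 2943130) = (374842598491/1514468879432 + 3103800)/(84935 + 2943130) = (4700608882823640091/1514468879432)/3028065 = (4700608882823640091/1514468879432)*(1/3028065) = 4700608882823640091/4585910207397259080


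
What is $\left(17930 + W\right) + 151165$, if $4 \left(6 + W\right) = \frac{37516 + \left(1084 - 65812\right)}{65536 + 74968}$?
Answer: $\frac{23757674053}{140504} \approx 1.6909 \cdot 10^{5}$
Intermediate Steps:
$W = - \frac{849827}{140504}$ ($W = -6 + \frac{\left(37516 + \left(1084 - 65812\right)\right) \frac{1}{65536 + 74968}}{4} = -6 + \frac{\left(37516 + \left(1084 - 65812\right)\right) \frac{1}{140504}}{4} = -6 + \frac{\left(37516 - 64728\right) \frac{1}{140504}}{4} = -6 + \frac{\left(-27212\right) \frac{1}{140504}}{4} = -6 + \frac{1}{4} \left(- \frac{6803}{35126}\right) = -6 - \frac{6803}{140504} = - \frac{849827}{140504} \approx -6.0484$)
$\left(17930 + W\right) + 151165 = \left(17930 - \frac{849827}{140504}\right) + 151165 = \frac{2518386893}{140504} + 151165 = \frac{23757674053}{140504}$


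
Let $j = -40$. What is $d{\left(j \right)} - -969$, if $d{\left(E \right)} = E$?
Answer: $929$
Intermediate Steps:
$d{\left(j \right)} - -969 = -40 - -969 = -40 + 969 = 929$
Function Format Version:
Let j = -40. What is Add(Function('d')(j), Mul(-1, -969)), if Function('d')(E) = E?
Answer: 929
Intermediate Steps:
Add(Function('d')(j), Mul(-1, -969)) = Add(-40, Mul(-1, -969)) = Add(-40, 969) = 929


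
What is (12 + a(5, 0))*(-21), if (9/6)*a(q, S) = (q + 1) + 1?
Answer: -350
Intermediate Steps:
a(q, S) = 4/3 + 2*q/3 (a(q, S) = 2*((q + 1) + 1)/3 = 2*((1 + q) + 1)/3 = 2*(2 + q)/3 = 4/3 + 2*q/3)
(12 + a(5, 0))*(-21) = (12 + (4/3 + (⅔)*5))*(-21) = (12 + (4/3 + 10/3))*(-21) = (12 + 14/3)*(-21) = (50/3)*(-21) = -350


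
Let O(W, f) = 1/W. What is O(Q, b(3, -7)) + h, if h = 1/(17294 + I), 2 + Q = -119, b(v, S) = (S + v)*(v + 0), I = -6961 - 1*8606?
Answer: -146/18997 ≈ -0.0076854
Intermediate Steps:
I = -15567 (I = -6961 - 8606 = -15567)
b(v, S) = v*(S + v) (b(v, S) = (S + v)*v = v*(S + v))
Q = -121 (Q = -2 - 119 = -121)
h = 1/1727 (h = 1/(17294 - 15567) = 1/1727 ≈ 0.00057904)
O(Q, b(3, -7)) + h = 1/(-121) + 1/1727 = -1/121 + 1/1727 = -146/18997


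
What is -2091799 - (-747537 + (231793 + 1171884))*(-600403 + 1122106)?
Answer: -342312298219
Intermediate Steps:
-2091799 - (-747537 + (231793 + 1171884))*(-600403 + 1122106) = -2091799 - (-747537 + 1403677)*521703 = -2091799 - 656140*521703 = -2091799 - 1*342310206420 = -2091799 - 342310206420 = -342312298219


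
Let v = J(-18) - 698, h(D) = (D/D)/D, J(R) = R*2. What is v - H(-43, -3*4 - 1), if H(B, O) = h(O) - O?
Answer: -9710/13 ≈ -746.92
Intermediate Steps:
J(R) = 2*R
h(D) = 1/D
H(B, O) = 1/O - O
v = -734 (v = 2*(-18) - 698 = -36 - 698 = -734)
v - H(-43, -3*4 - 1) = -734 - (1/(-3*4 - 1) - (-3*4 - 1)) = -734 - (1/(-12 - 1) - (-12 - 1)) = -734 - (1/(-13) - 1*(-13)) = -734 - (-1/13 + 13) = -734 - 1*168/13 = -734 - 168/13 = -9710/13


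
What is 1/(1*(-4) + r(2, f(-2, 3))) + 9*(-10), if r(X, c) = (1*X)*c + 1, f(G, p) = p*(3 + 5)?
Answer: -4049/45 ≈ -89.978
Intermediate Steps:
f(G, p) = 8*p (f(G, p) = p*8 = 8*p)
r(X, c) = 1 + X*c (r(X, c) = X*c + 1 = 1 + X*c)
1/(1*(-4) + r(2, f(-2, 3))) + 9*(-10) = 1/(1*(-4) + (1 + 2*(8*3))) + 9*(-10) = 1/(-4 + (1 + 2*24)) - 90 = 1/(-4 + (1 + 48)) - 90 = 1/(-4 + 49) - 90 = 1/45 - 90 = -4049/45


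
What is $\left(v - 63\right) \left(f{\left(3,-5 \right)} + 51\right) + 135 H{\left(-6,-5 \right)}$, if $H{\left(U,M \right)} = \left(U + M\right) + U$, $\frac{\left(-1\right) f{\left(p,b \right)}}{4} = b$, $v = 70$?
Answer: $-1798$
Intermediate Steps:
$f{\left(p,b \right)} = - 4 b$
$H{\left(U,M \right)} = M + 2 U$ ($H{\left(U,M \right)} = \left(M + U\right) + U = M + 2 U$)
$\left(v - 63\right) \left(f{\left(3,-5 \right)} + 51\right) + 135 H{\left(-6,-5 \right)} = \left(70 - 63\right) \left(\left(-4\right) \left(-5\right) + 51\right) + 135 \left(-5 + 2 \left(-6\right)\right) = 7 \left(20 + 51\right) + 135 \left(-5 - 12\right) = 7 \cdot 71 + 135 \left(-17\right) = 497 - 2295 = -1798$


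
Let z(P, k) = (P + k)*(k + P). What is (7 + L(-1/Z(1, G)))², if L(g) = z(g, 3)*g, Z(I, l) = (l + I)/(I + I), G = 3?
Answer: 961/64 ≈ 15.016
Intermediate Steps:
Z(I, l) = (I + l)/(2*I) (Z(I, l) = (I + l)/((2*I)) = (I + l)*(1/(2*I)) = (I + l)/(2*I))
z(P, k) = (P + k)² (z(P, k) = (P + k)*(P + k) = (P + k)²)
L(g) = g*(3 + g)² (L(g) = (g + 3)²*g = (3 + g)²*g = g*(3 + g)²)
(7 + L(-1/Z(1, G)))² = (7 + (-1/((½)*(1 + 3)/1))*(3 - 1/((½)*(1 + 3)/1))²)² = (7 + (-1/((½)*1*4))*(3 - 1/((½)*1*4))²)² = (7 + (-1/2)*(3 - 1/2)²)² = (7 + (-1*½)*(3 - 1*½)²)² = (7 - (3 - ½)²/2)² = (7 - (5/2)²/2)² = (7 - ½*25/4)² = (7 - 25/8)² = (31/8)² = 961/64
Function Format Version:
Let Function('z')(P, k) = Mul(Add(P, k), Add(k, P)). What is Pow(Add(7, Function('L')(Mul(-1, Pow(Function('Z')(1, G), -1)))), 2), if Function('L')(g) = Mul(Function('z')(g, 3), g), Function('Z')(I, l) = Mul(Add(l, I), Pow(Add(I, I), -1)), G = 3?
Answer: Rational(961, 64) ≈ 15.016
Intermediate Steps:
Function('Z')(I, l) = Mul(Rational(1, 2), Pow(I, -1), Add(I, l)) (Function('Z')(I, l) = Mul(Add(I, l), Pow(Mul(2, I), -1)) = Mul(Add(I, l), Mul(Rational(1, 2), Pow(I, -1))) = Mul(Rational(1, 2), Pow(I, -1), Add(I, l)))
Function('z')(P, k) = Pow(Add(P, k), 2) (Function('z')(P, k) = Mul(Add(P, k), Add(P, k)) = Pow(Add(P, k), 2))
Function('L')(g) = Mul(g, Pow(Add(3, g), 2)) (Function('L')(g) = Mul(Pow(Add(g, 3), 2), g) = Mul(Pow(Add(3, g), 2), g) = Mul(g, Pow(Add(3, g), 2)))
Pow(Add(7, Function('L')(Mul(-1, Pow(Function('Z')(1, G), -1)))), 2) = Pow(Add(7, Mul(Mul(-1, Pow(Mul(Rational(1, 2), Pow(1, -1), Add(1, 3)), -1)), Pow(Add(3, Mul(-1, Pow(Mul(Rational(1, 2), Pow(1, -1), Add(1, 3)), -1))), 2))), 2) = Pow(Add(7, Mul(Mul(-1, Pow(Mul(Rational(1, 2), 1, 4), -1)), Pow(Add(3, Mul(-1, Pow(Mul(Rational(1, 2), 1, 4), -1))), 2))), 2) = Pow(Add(7, Mul(Mul(-1, Pow(2, -1)), Pow(Add(3, Mul(-1, Pow(2, -1))), 2))), 2) = Pow(Add(7, Mul(Mul(-1, Rational(1, 2)), Pow(Add(3, Mul(-1, Rational(1, 2))), 2))), 2) = Pow(Add(7, Mul(Rational(-1, 2), Pow(Add(3, Rational(-1, 2)), 2))), 2) = Pow(Add(7, Mul(Rational(-1, 2), Pow(Rational(5, 2), 2))), 2) = Pow(Add(7, Mul(Rational(-1, 2), Rational(25, 4))), 2) = Pow(Add(7, Rational(-25, 8)), 2) = Pow(Rational(31, 8), 2) = Rational(961, 64)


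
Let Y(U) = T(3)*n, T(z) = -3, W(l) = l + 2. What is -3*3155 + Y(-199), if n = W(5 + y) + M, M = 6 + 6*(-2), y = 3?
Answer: -9477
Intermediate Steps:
W(l) = 2 + l
M = -6 (M = 6 - 12 = -6)
n = 4 (n = (2 + (5 + 3)) - 6 = (2 + 8) - 6 = 10 - 6 = 4)
Y(U) = -12 (Y(U) = -3*4 = -12)
-3*3155 + Y(-199) = -3*3155 - 12 = -9465 - 12 = -9477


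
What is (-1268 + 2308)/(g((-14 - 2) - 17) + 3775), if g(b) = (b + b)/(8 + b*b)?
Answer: 1140880/4141109 ≈ 0.27550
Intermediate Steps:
g(b) = 2*b/(8 + b²) (g(b) = (2*b)/(8 + b²) = 2*b/(8 + b²))
(-1268 + 2308)/(g((-14 - 2) - 17) + 3775) = (-1268 + 2308)/(2*((-14 - 2) - 17)/(8 + ((-14 - 2) - 17)²) + 3775) = 1040/(2*(-16 - 17)/(8 + (-16 - 17)²) + 3775) = 1040/(2*(-33)/(8 + (-33)²) + 3775) = 1040/(2*(-33)/(8 + 1089) + 3775) = 1040/(2*(-33)/1097 + 3775) = 1040/(2*(-33)*(1/1097) + 3775) = 1040/(-66/1097 + 3775) = 1040/(4141109/1097) = 1040*(1097/4141109) = 1140880/4141109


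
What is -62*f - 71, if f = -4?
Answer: 177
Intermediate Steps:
-62*f - 71 = -62*(-4) - 71 = 248 - 71 = 177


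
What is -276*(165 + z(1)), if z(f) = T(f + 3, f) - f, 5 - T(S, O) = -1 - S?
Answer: -48024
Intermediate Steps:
T(S, O) = 6 + S (T(S, O) = 5 - (-1 - S) = 5 + (1 + S) = 6 + S)
z(f) = 9 (z(f) = (6 + (f + 3)) - f = (6 + (3 + f)) - f = (9 + f) - f = 9)
-276*(165 + z(1)) = -276*(165 + 9) = -276*174 = -48024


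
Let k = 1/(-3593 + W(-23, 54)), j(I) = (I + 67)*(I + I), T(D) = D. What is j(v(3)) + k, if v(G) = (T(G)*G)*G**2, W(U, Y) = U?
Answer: 86697215/3616 ≈ 23976.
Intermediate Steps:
v(G) = G**4 (v(G) = (G*G)*G**2 = G**2*G**2 = G**4)
j(I) = 2*I*(67 + I) (j(I) = (67 + I)*(2*I) = 2*I*(67 + I))
k = -1/3616 (k = 1/(-3593 - 23) = 1/(-3616) = -1/3616 ≈ -0.00027655)
j(v(3)) + k = 2*3**4*(67 + 3**4) - 1/3616 = 2*81*(67 + 81) - 1/3616 = 2*81*148 - 1/3616 = 23976 - 1/3616 = 86697215/3616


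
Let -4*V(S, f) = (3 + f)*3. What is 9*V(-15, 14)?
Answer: -459/4 ≈ -114.75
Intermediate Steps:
V(S, f) = -9/4 - 3*f/4 (V(S, f) = -(3 + f)*3/4 = -(9 + 3*f)/4 = -9/4 - 3*f/4)
9*V(-15, 14) = 9*(-9/4 - ¾*14) = 9*(-9/4 - 21/2) = 9*(-51/4) = -459/4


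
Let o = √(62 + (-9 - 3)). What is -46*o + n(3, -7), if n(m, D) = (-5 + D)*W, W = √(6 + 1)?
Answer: -230*√2 - 12*√7 ≈ -357.02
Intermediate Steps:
W = √7 ≈ 2.6458
o = 5*√2 (o = √(62 - 12) = √50 = 5*√2 ≈ 7.0711)
n(m, D) = √7*(-5 + D) (n(m, D) = (-5 + D)*√7 = √7*(-5 + D))
-46*o + n(3, -7) = -230*√2 + √7*(-5 - 7) = -230*√2 + √7*(-12) = -230*√2 - 12*√7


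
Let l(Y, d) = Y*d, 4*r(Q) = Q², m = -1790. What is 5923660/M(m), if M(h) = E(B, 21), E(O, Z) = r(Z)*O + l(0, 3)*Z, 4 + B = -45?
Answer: -23694640/21609 ≈ -1096.5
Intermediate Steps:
B = -49 (B = -4 - 45 = -49)
r(Q) = Q²/4
E(O, Z) = O*Z²/4 (E(O, Z) = (Z²/4)*O + (0*3)*Z = O*Z²/4 + 0*Z = O*Z²/4 + 0 = O*Z²/4)
M(h) = -21609/4 (M(h) = (¼)*(-49)*21² = (¼)*(-49)*441 = -21609/4)
5923660/M(m) = 5923660/(-21609/4) = 5923660*(-4/21609) = -23694640/21609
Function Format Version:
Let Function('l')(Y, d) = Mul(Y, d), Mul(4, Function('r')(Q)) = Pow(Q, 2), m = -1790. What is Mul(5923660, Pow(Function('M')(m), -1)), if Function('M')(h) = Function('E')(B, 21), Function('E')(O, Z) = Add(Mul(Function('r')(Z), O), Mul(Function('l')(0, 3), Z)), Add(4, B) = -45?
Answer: Rational(-23694640, 21609) ≈ -1096.5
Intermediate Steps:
B = -49 (B = Add(-4, -45) = -49)
Function('r')(Q) = Mul(Rational(1, 4), Pow(Q, 2))
Function('E')(O, Z) = Mul(Rational(1, 4), O, Pow(Z, 2)) (Function('E')(O, Z) = Add(Mul(Mul(Rational(1, 4), Pow(Z, 2)), O), Mul(Mul(0, 3), Z)) = Add(Mul(Rational(1, 4), O, Pow(Z, 2)), Mul(0, Z)) = Add(Mul(Rational(1, 4), O, Pow(Z, 2)), 0) = Mul(Rational(1, 4), O, Pow(Z, 2)))
Function('M')(h) = Rational(-21609, 4) (Function('M')(h) = Mul(Rational(1, 4), -49, Pow(21, 2)) = Mul(Rational(1, 4), -49, 441) = Rational(-21609, 4))
Mul(5923660, Pow(Function('M')(m), -1)) = Mul(5923660, Pow(Rational(-21609, 4), -1)) = Mul(5923660, Rational(-4, 21609)) = Rational(-23694640, 21609)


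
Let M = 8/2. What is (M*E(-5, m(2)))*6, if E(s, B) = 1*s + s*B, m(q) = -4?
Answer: 360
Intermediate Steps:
M = 4 (M = 8*(½) = 4)
E(s, B) = s + B*s
(M*E(-5, m(2)))*6 = (4*(-5*(1 - 4)))*6 = (4*(-5*(-3)))*6 = (4*15)*6 = 60*6 = 360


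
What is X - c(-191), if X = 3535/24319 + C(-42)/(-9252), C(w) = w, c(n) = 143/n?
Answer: 6436135187/7162480518 ≈ 0.89859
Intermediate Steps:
X = 5621203/37499898 (X = 3535/24319 - 42/(-9252) = 3535*(1/24319) - 42*(-1/9252) = 3535/24319 + 7/1542 = 5621203/37499898 ≈ 0.14990)
X - c(-191) = 5621203/37499898 - 143/(-191) = 5621203/37499898 - 143*(-1)/191 = 5621203/37499898 - 1*(-143/191) = 5621203/37499898 + 143/191 = 6436135187/7162480518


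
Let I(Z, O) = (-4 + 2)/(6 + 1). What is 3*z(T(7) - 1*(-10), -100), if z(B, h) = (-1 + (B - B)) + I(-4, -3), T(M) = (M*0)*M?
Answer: -27/7 ≈ -3.8571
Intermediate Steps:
T(M) = 0 (T(M) = 0*M = 0)
I(Z, O) = -2/7
z(B, h) = -9/7 (z(B, h) = (-1 + (B - B)) - 2/7 = (-1 + 0) - 2/7 = -1 - 2/7 = -9/7)
3*z(T(7) - 1*(-10), -100) = 3*(-9/7) = -27/7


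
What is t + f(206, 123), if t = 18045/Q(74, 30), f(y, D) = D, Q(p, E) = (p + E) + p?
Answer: 39939/178 ≈ 224.38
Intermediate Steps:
Q(p, E) = E + 2*p (Q(p, E) = (E + p) + p = E + 2*p)
t = 18045/178 (t = 18045/(30 + 2*74) = 18045/(30 + 148) = 18045/178 ≈ 101.38)
t + f(206, 123) = 18045/178 + 123 = 39939/178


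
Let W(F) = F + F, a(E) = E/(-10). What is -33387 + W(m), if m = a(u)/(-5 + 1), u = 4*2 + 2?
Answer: -66773/2 ≈ -33387.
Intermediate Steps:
u = 10 (u = 8 + 2 = 10)
a(E) = -E/10 (a(E) = E*(-⅒) = -E/10)
m = ¼ (m = (-⅒*10)/(-5 + 1) = -1/(-4) = -¼*(-1) = ¼ ≈ 0.25000)
W(F) = 2*F
-33387 + W(m) = -33387 + 2*(¼) = -33387 + ½ = -66773/2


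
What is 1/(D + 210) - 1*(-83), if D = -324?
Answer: 9461/114 ≈ 82.991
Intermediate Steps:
1/(D + 210) - 1*(-83) = 1/(-324 + 210) - 1*(-83) = 1/(-114) + 83 = -1/114 + 83 = 9461/114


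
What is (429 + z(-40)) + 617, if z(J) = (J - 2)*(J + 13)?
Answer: 2180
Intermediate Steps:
z(J) = (-2 + J)*(13 + J)
(429 + z(-40)) + 617 = (429 + (-26 + (-40)**2 + 11*(-40))) + 617 = (429 + (-26 + 1600 - 440)) + 617 = (429 + 1134) + 617 = 1563 + 617 = 2180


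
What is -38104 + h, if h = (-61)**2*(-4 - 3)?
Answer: -64151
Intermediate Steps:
h = -26047 (h = 3721*(-7) = -26047)
-38104 + h = -38104 - 26047 = -64151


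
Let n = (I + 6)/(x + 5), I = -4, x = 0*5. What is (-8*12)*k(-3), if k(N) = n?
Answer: -192/5 ≈ -38.400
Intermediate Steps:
x = 0
n = ⅖ (n = (-4 + 6)/(0 + 5) = 2/5 = 2*(⅕) = ⅖ ≈ 0.40000)
k(N) = ⅖
(-8*12)*k(-3) = -8*12*(⅖) = -96*⅖ = -192/5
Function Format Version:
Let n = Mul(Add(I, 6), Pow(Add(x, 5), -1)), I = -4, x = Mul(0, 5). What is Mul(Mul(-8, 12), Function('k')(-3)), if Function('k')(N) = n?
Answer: Rational(-192, 5) ≈ -38.400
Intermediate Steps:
x = 0
n = Rational(2, 5) (n = Mul(Add(-4, 6), Pow(Add(0, 5), -1)) = Mul(2, Pow(5, -1)) = Mul(2, Rational(1, 5)) = Rational(2, 5) ≈ 0.40000)
Function('k')(N) = Rational(2, 5)
Mul(Mul(-8, 12), Function('k')(-3)) = Mul(Mul(-8, 12), Rational(2, 5)) = Mul(-96, Rational(2, 5)) = Rational(-192, 5)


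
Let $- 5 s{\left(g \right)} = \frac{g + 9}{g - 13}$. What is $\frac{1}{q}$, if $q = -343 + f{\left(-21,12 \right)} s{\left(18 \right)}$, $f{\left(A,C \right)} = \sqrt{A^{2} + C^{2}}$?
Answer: $- \frac{42875}{14620832} + \frac{405 \sqrt{65}}{14620832} \approx -0.0027091$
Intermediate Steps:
$s{\left(g \right)} = - \frac{9 + g}{5 \left(-13 + g\right)}$ ($s{\left(g \right)} = - \frac{\left(g + 9\right) \frac{1}{g - 13}}{5} = - \frac{\left(9 + g\right) \frac{1}{-13 + g}}{5} = - \frac{\frac{1}{-13 + g} \left(9 + g\right)}{5} = - \frac{9 + g}{5 \left(-13 + g\right)}$)
$q = -343 - \frac{81 \sqrt{65}}{25}$ ($q = -343 + \sqrt{\left(-21\right)^{2} + 12^{2}} \frac{-9 - 18}{5 \left(-13 + 18\right)} = -343 + \sqrt{441 + 144} \frac{-9 - 18}{5 \cdot 5} = -343 + \sqrt{585} \cdot \frac{1}{5} \cdot \frac{1}{5} \left(-27\right) = -343 + 3 \sqrt{65} \left(- \frac{27}{25}\right) = -343 - \frac{81 \sqrt{65}}{25} \approx -369.12$)
$\frac{1}{q} = \frac{1}{-343 - \frac{81 \sqrt{65}}{25}}$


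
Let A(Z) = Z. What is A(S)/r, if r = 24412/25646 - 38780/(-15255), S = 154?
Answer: 3012468921/68347847 ≈ 44.076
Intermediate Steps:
r = 136695694/39122973 (r = 24412*(1/25646) - 38780*(-1/15255) = 12206/12823 + 7756/3051 = 136695694/39122973 ≈ 3.4940)
A(S)/r = 154/(136695694/39122973) = 154*(39122973/136695694) = 3012468921/68347847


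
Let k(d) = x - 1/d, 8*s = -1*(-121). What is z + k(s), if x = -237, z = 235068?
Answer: 28414543/121 ≈ 2.3483e+5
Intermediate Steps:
s = 121/8 (s = (-1*(-121))/8 = (1/8)*121 = 121/8 ≈ 15.125)
k(d) = -237 - 1/d
z + k(s) = 235068 + (-237 - 1/121/8) = 235068 + (-237 - 1*8/121) = 235068 + (-237 - 8/121) = 235068 - 28685/121 = 28414543/121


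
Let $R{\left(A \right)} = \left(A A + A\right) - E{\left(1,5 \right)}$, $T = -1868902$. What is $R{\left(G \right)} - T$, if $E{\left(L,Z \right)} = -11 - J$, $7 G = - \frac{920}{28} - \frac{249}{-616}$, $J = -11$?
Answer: $\frac{34749451227177}{18593344} \approx 1.8689 \cdot 10^{6}$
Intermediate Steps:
$G = - \frac{19991}{4312}$ ($G = \frac{- \frac{920}{28} - \frac{249}{-616}}{7} = \frac{\left(-920\right) \frac{1}{28} - - \frac{249}{616}}{7} = \frac{- \frac{230}{7} + \frac{249}{616}}{7} = \frac{1}{7} \left(- \frac{19991}{616}\right) = - \frac{19991}{4312} \approx -4.6361$)
$E{\left(L,Z \right)} = 0$ ($E{\left(L,Z \right)} = -11 - -11 = -11 + 11 = 0$)
$R{\left(A \right)} = A + A^{2}$ ($R{\left(A \right)} = \left(A A + A\right) - 0 = \left(A^{2} + A\right) + 0 = \left(A + A^{2}\right) + 0 = A + A^{2}$)
$R{\left(G \right)} - T = - \frac{19991 \left(1 - \frac{19991}{4312}\right)}{4312} - -1868902 = \left(- \frac{19991}{4312}\right) \left(- \frac{15679}{4312}\right) + 1868902 = \frac{313438889}{18593344} + 1868902 = \frac{34749451227177}{18593344}$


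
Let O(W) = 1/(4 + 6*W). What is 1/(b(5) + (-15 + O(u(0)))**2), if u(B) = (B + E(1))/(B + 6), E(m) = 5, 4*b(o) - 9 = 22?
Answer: 324/74335 ≈ 0.0043586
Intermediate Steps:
b(o) = 31/4 (b(o) = 9/4 + (1/4)*22 = 9/4 + 11/2 = 31/4)
u(B) = (5 + B)/(6 + B) (u(B) = (B + 5)/(B + 6) = (5 + B)/(6 + B))
1/(b(5) + (-15 + O(u(0)))**2) = 1/(31/4 + (-15 + 1/(2*(2 + 3*((5 + 0)/(6 + 0)))))**2) = 1/(31/4 + (-15 + 1/(2*(2 + 3*(5/6))))**2) = 1/(31/4 + (-15 + 1/(2*(2 + 5/2)))**2) = 1/(31/4 + (-15 + 1/(2*(9/2)))**2) = 1/(31/4 + (-15 + (1/2)*(2/9))**2) = 1/(31/4 + (-15 + 1/9)**2) = 1/(31/4 + (-134/9)**2) = 1/(31/4 + 17956/81) = 1/(74335/324) = 324/74335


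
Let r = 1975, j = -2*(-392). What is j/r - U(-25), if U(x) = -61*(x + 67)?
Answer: 5060734/1975 ≈ 2562.4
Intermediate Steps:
j = 784
U(x) = -4087 - 61*x (U(x) = -61*(67 + x) = -4087 - 61*x)
j/r - U(-25) = 784/1975 - (-4087 - 61*(-25)) = 784*(1/1975) - (-4087 + 1525) = 784/1975 - 1*(-2562) = 784/1975 + 2562 = 5060734/1975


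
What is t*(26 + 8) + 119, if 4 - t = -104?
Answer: 3791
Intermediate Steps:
t = 108 (t = 4 - 1*(-104) = 4 + 104 = 108)
t*(26 + 8) + 119 = 108*(26 + 8) + 119 = 108*34 + 119 = 3672 + 119 = 3791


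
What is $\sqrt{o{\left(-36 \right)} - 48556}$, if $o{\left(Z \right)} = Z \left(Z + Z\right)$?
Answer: $2 i \sqrt{11491} \approx 214.39 i$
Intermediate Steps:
$o{\left(Z \right)} = 2 Z^{2}$ ($o{\left(Z \right)} = Z 2 Z = 2 Z^{2}$)
$\sqrt{o{\left(-36 \right)} - 48556} = \sqrt{2 \left(-36\right)^{2} - 48556} = \sqrt{2 \cdot 1296 - 48556} = \sqrt{2592 - 48556} = \sqrt{-45964} = 2 i \sqrt{11491}$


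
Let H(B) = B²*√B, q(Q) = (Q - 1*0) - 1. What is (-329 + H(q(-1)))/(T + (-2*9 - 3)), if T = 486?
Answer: -329/465 + 4*I*√2/465 ≈ -0.70753 + 0.012165*I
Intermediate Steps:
q(Q) = -1 + Q (q(Q) = (Q + 0) - 1 = Q - 1 = -1 + Q)
H(B) = B^(5/2)
(-329 + H(q(-1)))/(T + (-2*9 - 3)) = (-329 + (-1 - 1)^(5/2))/(486 + (-2*9 - 3)) = (-329 + (-2)^(5/2))/(486 + (-18 - 3)) = (-329 + 4*I*√2)/(486 - 21) = (-329 + 4*I*√2)/465 = (-329 + 4*I*√2)*(1/465) = -329/465 + 4*I*√2/465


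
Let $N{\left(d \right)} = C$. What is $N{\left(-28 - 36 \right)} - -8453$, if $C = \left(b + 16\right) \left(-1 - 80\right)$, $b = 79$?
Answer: $758$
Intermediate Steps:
$C = -7695$ ($C = \left(79 + 16\right) \left(-1 - 80\right) = 95 \left(-81\right) = -7695$)
$N{\left(d \right)} = -7695$
$N{\left(-28 - 36 \right)} - -8453 = -7695 - -8453 = -7695 + 8453 = 758$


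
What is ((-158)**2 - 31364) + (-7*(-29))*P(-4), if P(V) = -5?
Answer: -7415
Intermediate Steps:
((-158)**2 - 31364) + (-7*(-29))*P(-4) = ((-158)**2 - 31364) - 7*(-29)*(-5) = (24964 - 31364) + 203*(-5) = -6400 - 1015 = -7415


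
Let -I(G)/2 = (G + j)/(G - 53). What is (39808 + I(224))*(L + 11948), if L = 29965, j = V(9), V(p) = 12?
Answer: 31698783272/19 ≈ 1.6684e+9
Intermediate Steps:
j = 12
I(G) = -2*(12 + G)/(-53 + G) (I(G) = -2*(G + 12)/(G - 53) = -2*(12 + G)/(-53 + G))
(39808 + I(224))*(L + 11948) = (39808 + 2*(-12 - 1*224)/(-53 + 224))*(29965 + 11948) = (39808 + 2*(-12 - 224)/171)*41913 = (39808 + 2*(1/171)*(-236))*41913 = (39808 - 472/171)*41913 = (6806696/171)*41913 = 31698783272/19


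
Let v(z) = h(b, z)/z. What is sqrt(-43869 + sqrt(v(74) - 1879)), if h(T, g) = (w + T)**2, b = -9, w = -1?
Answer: sqrt(-60056661 + 37*I*sqrt(2570501))/37 ≈ 0.10344 + 209.45*I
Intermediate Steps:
h(T, g) = (-1 + T)**2
v(z) = 100/z (v(z) = (-1 - 9)**2/z = (-10)**2/z = 100/z)
sqrt(-43869 + sqrt(v(74) - 1879)) = sqrt(-43869 + sqrt(100/74 - 1879)) = sqrt(-43869 + sqrt(100*(1/74) - 1879)) = sqrt(-43869 + sqrt(50/37 - 1879)) = sqrt(-43869 + sqrt(-69473/37)) = sqrt(-43869 + I*sqrt(2570501)/37)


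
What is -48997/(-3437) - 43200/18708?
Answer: 64013123/5358283 ≈ 11.947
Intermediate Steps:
-48997/(-3437) - 43200/18708 = -48997*(-1/3437) - 43200*1/18708 = 48997/3437 - 3600/1559 = 64013123/5358283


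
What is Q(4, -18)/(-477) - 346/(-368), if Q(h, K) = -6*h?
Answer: 28979/29256 ≈ 0.99053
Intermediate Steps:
Q(4, -18)/(-477) - 346/(-368) = -6*4/(-477) - 346/(-368) = -24*(-1/477) - 346*(-1/368) = 8/159 + 173/184 = 28979/29256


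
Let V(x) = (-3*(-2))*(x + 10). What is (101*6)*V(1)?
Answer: 39996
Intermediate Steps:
V(x) = 60 + 6*x (V(x) = 6*(10 + x) = 60 + 6*x)
(101*6)*V(1) = (101*6)*(60 + 6*1) = 606*(60 + 6) = 606*66 = 39996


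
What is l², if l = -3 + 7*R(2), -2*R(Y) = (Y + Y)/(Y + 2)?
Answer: 169/4 ≈ 42.250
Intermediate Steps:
R(Y) = -Y/(2 + Y) (R(Y) = -(Y + Y)/(2*(Y + 2)) = -2*Y/(2*(2 + Y)) = -Y/(2 + Y))
l = -13/2 (l = -3 + 7*(-1*2/(2 + 2)) = -3 + 7*(-1*2/4) = -3 + 7*(-1*2*¼) = -3 + 7*(-½) = -3 - 7/2 = -13/2 ≈ -6.5000)
l² = (-13/2)² = 169/4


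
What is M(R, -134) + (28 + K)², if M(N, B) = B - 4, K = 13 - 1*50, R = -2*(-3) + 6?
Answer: -57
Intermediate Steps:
R = 12 (R = 6 + 6 = 12)
K = -37 (K = 13 - 50 = -37)
M(N, B) = -4 + B
M(R, -134) + (28 + K)² = (-4 - 134) + (28 - 37)² = -138 + (-9)² = -138 + 81 = -57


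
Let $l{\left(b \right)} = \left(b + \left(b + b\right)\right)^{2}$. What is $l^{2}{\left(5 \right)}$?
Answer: $50625$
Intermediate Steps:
$l{\left(b \right)} = 9 b^{2}$ ($l{\left(b \right)} = \left(b + 2 b\right)^{2} = \left(3 b\right)^{2} = 9 b^{2}$)
$l^{2}{\left(5 \right)} = \left(9 \cdot 5^{2}\right)^{2} = \left(9 \cdot 25\right)^{2} = 225^{2} = 50625$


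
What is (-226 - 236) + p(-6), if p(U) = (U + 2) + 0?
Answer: -466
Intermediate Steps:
p(U) = 2 + U (p(U) = (2 + U) + 0 = 2 + U)
(-226 - 236) + p(-6) = (-226 - 236) + (2 - 6) = -462 - 4 = -466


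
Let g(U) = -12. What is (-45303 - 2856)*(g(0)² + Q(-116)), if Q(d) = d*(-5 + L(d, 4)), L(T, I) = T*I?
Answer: -2626977132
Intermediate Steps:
L(T, I) = I*T
Q(d) = d*(-5 + 4*d)
(-45303 - 2856)*(g(0)² + Q(-116)) = (-45303 - 2856)*((-12)² - 116*(-5 + 4*(-116))) = -48159*(144 - 116*(-5 - 464)) = -48159*(144 - 116*(-469)) = -48159*(144 + 54404) = -48159*54548 = -2626977132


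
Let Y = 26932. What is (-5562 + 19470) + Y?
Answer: 40840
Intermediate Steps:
(-5562 + 19470) + Y = (-5562 + 19470) + 26932 = 13908 + 26932 = 40840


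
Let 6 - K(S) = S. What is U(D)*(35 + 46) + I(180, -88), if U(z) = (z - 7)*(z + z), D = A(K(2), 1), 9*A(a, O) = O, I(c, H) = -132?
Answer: -256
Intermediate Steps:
K(S) = 6 - S
A(a, O) = O/9
D = ⅑ (D = (⅑)*1 = ⅑ ≈ 0.11111)
U(z) = 2*z*(-7 + z) (U(z) = (-7 + z)*(2*z) = 2*z*(-7 + z))
U(D)*(35 + 46) + I(180, -88) = (2*(⅑)*(-7 + ⅑))*(35 + 46) - 132 = (2*(⅑)*(-62/9))*81 - 132 = -124/81*81 - 132 = -124 - 132 = -256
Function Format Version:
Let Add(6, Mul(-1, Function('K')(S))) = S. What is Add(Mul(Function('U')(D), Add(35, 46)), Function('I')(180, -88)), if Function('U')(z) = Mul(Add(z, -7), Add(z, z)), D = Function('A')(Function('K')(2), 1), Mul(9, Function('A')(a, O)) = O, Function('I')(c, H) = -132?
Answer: -256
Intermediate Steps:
Function('K')(S) = Add(6, Mul(-1, S))
Function('A')(a, O) = Mul(Rational(1, 9), O)
D = Rational(1, 9) (D = Mul(Rational(1, 9), 1) = Rational(1, 9) ≈ 0.11111)
Function('U')(z) = Mul(2, z, Add(-7, z)) (Function('U')(z) = Mul(Add(-7, z), Mul(2, z)) = Mul(2, z, Add(-7, z)))
Add(Mul(Function('U')(D), Add(35, 46)), Function('I')(180, -88)) = Add(Mul(Mul(2, Rational(1, 9), Add(-7, Rational(1, 9))), Add(35, 46)), -132) = Add(Mul(Mul(2, Rational(1, 9), Rational(-62, 9)), 81), -132) = Add(Mul(Rational(-124, 81), 81), -132) = Add(-124, -132) = -256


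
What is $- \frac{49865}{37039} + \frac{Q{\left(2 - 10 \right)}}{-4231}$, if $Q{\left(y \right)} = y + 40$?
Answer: $- \frac{212164063}{156712009} \approx -1.3538$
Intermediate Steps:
$Q{\left(y \right)} = 40 + y$
$- \frac{49865}{37039} + \frac{Q{\left(2 - 10 \right)}}{-4231} = - \frac{49865}{37039} + \frac{40 + \left(2 - 10\right)}{-4231} = \left(-49865\right) \frac{1}{37039} + \left(40 + \left(2 - 10\right)\right) \left(- \frac{1}{4231}\right) = - \frac{49865}{37039} + \left(40 - 8\right) \left(- \frac{1}{4231}\right) = - \frac{49865}{37039} + 32 \left(- \frac{1}{4231}\right) = - \frac{49865}{37039} - \frac{32}{4231} = - \frac{212164063}{156712009}$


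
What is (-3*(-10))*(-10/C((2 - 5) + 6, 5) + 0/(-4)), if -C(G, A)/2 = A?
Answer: 30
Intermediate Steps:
C(G, A) = -2*A
(-3*(-10))*(-10/C((2 - 5) + 6, 5) + 0/(-4)) = (-3*(-10))*(-10/((-2*5)) + 0/(-4)) = 30*(-10/(-10) + 0*(-¼)) = 30*(-10*(-⅒) + 0) = 30*(1 + 0) = 30*1 = 30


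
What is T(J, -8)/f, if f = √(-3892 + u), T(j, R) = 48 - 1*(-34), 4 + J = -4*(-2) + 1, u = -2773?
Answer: -82*I*√6665/6665 ≈ -1.0044*I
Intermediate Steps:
J = 5 (J = -4 + (-4*(-2) + 1) = -4 + (8 + 1) = -4 + 9 = 5)
T(j, R) = 82 (T(j, R) = 48 + 34 = 82)
f = I*√6665 (f = √(-3892 - 2773) = √(-6665) = I*√6665 ≈ 81.639*I)
T(J, -8)/f = 82/((I*√6665)) = 82*(-I*√6665/6665) = -82*I*√6665/6665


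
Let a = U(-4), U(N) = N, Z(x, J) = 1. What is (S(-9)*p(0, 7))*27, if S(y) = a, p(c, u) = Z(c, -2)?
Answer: -108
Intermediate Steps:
a = -4
p(c, u) = 1
S(y) = -4
(S(-9)*p(0, 7))*27 = -4*1*27 = -4*27 = -108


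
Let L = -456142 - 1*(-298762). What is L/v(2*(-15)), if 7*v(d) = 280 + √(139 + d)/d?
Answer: -277618320000/70559891 - 33049800*√109/70559891 ≈ -3939.4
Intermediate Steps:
L = -157380 (L = -456142 + 298762 = -157380)
v(d) = 40 + √(139 + d)/(7*d) (v(d) = (280 + √(139 + d)/d)/7 = 40 + √(139 + d)/(7*d))
L/v(2*(-15)) = -157380/(40 + √(139 + 2*(-15))/(7*((2*(-15))))) = -157380/(40 + (⅐)*√(139 - 30)/(-30)) = -157380/(40 + (⅐)*(-1/30)*√109) = -157380/(40 - √109/210)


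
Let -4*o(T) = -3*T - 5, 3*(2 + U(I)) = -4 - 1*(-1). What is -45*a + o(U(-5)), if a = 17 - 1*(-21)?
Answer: -1711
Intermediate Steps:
U(I) = -3 (U(I) = -2 + (-4 - 1*(-1))/3 = -2 + (-4 + 1)/3 = -2 + (⅓)*(-3) = -2 - 1 = -3)
a = 38 (a = 17 + 21 = 38)
o(T) = 5/4 + 3*T/4 (o(T) = -(-3*T - 5)/4 = -(-5 - 3*T)/4 = 5/4 + 3*T/4)
-45*a + o(U(-5)) = -45*38 + (5/4 + (¾)*(-3)) = -1710 + (5/4 - 9/4) = -1710 - 1 = -1711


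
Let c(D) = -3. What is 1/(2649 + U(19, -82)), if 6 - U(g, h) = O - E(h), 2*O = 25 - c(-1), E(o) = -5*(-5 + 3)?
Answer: 1/2651 ≈ 0.00037722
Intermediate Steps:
E(o) = 10 (E(o) = -5*(-2) = 10)
O = 14 (O = (25 - 1*(-3))/2 = (25 + 3)/2 = (½)*28 = 14)
U(g, h) = 2 (U(g, h) = 6 - (14 - 1*10) = 6 - (14 - 10) = 6 - 1*4 = 6 - 4 = 2)
1/(2649 + U(19, -82)) = 1/(2649 + 2) = 1/2651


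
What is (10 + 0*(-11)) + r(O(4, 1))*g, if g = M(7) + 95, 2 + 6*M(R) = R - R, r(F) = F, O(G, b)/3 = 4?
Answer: 1146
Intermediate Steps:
O(G, b) = 12 (O(G, b) = 3*4 = 12)
M(R) = -1/3 (M(R) = -1/3 + (R - R)/6 = -1/3 + (1/6)*0 = -1/3 + 0 = -1/3)
g = 284/3 (g = -1/3 + 95 = 284/3 ≈ 94.667)
(10 + 0*(-11)) + r(O(4, 1))*g = (10 + 0*(-11)) + 12*(284/3) = (10 + 0) + 1136 = 10 + 1136 = 1146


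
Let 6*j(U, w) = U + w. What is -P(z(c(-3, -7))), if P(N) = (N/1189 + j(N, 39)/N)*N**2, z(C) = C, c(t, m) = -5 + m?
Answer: 65934/1189 ≈ 55.453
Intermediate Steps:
j(U, w) = U/6 + w/6 (j(U, w) = (U + w)/6 = U/6 + w/6)
P(N) = N**2*(N/1189 + (13/2 + N/6)/N) (P(N) = (N/1189 + (N/6 + (1/6)*39)/N)*N**2 = (N*(1/1189) + (N/6 + 13/2)/N)*N**2 = (N/1189 + (13/2 + N/6)/N)*N**2 = N**2*(N/1189 + (13/2 + N/6)/N))
-P(z(c(-3, -7))) = -(-5 - 7)*(46371 + 6*(-5 - 7)**2 + 1189*(-5 - 7))/7134 = -(-12)*(46371 + 6*(-12)**2 + 1189*(-12))/7134 = -(-12)*(46371 + 6*144 - 14268)/7134 = -(-12)*(46371 + 864 - 14268)/7134 = -(-12)*32967/7134 = -1*(-65934/1189) = 65934/1189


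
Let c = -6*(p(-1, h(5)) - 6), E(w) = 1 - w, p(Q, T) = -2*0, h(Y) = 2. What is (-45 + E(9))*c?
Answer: -1908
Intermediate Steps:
p(Q, T) = 0
c = 36 (c = -6*(0 - 6) = -6*(-6) = 36)
(-45 + E(9))*c = (-45 + (1 - 1*9))*36 = (-45 + (1 - 9))*36 = (-45 - 8)*36 = -53*36 = -1908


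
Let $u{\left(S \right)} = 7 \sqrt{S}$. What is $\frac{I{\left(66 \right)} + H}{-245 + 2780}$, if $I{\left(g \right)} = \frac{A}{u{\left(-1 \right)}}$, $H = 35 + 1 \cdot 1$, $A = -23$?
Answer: $\frac{12}{845} + \frac{23 i}{17745} \approx 0.014201 + 0.0012961 i$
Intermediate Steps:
$H = 36$ ($H = 35 + 1 = 36$)
$I{\left(g \right)} = \frac{23 i}{7}$ ($I{\left(g \right)} = - \frac{23}{7 \sqrt{-1}} = - \frac{23}{7 i} = - 23 \left(- \frac{i}{7}\right) = \frac{23 i}{7}$)
$\frac{I{\left(66 \right)} + H}{-245 + 2780} = \frac{\frac{23 i}{7} + 36}{-245 + 2780} = \frac{36 + \frac{23 i}{7}}{2535} = \left(36 + \frac{23 i}{7}\right) \frac{1}{2535} = \frac{12}{845} + \frac{23 i}{17745}$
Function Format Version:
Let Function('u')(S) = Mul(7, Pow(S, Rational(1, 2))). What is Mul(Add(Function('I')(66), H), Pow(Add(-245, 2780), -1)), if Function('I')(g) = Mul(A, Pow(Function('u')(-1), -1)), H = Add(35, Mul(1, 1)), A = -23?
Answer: Add(Rational(12, 845), Mul(Rational(23, 17745), I)) ≈ Add(0.014201, Mul(0.0012961, I))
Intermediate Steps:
H = 36 (H = Add(35, 1) = 36)
Function('I')(g) = Mul(Rational(23, 7), I) (Function('I')(g) = Mul(-23, Pow(Mul(7, Pow(-1, Rational(1, 2))), -1)) = Mul(-23, Pow(Mul(7, I), -1)) = Mul(-23, Mul(Rational(-1, 7), I)) = Mul(Rational(23, 7), I))
Mul(Add(Function('I')(66), H), Pow(Add(-245, 2780), -1)) = Mul(Add(Mul(Rational(23, 7), I), 36), Pow(Add(-245, 2780), -1)) = Mul(Add(36, Mul(Rational(23, 7), I)), Pow(2535, -1)) = Mul(Add(36, Mul(Rational(23, 7), I)), Rational(1, 2535)) = Add(Rational(12, 845), Mul(Rational(23, 17745), I))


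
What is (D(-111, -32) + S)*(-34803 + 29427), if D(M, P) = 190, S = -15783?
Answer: 83827968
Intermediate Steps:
(D(-111, -32) + S)*(-34803 + 29427) = (190 - 15783)*(-34803 + 29427) = -15593*(-5376) = 83827968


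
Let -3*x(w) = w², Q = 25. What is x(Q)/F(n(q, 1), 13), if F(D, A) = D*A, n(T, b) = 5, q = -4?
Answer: -125/39 ≈ -3.2051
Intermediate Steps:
F(D, A) = A*D
x(w) = -w²/3
x(Q)/F(n(q, 1), 13) = (-⅓*25²)/((13*5)) = -⅓*625/65 = -625/3*1/65 = -125/39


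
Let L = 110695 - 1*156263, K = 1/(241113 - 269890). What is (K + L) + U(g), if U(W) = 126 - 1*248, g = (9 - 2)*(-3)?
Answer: -1314821131/28777 ≈ -45690.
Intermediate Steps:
g = -21 (g = 7*(-3) = -21)
U(W) = -122 (U(W) = 126 - 248 = -122)
K = -1/28777 (K = 1/(-28777) = -1/28777 ≈ -3.4750e-5)
L = -45568 (L = 110695 - 156263 = -45568)
(K + L) + U(g) = (-1/28777 - 45568) - 122 = -1311310337/28777 - 122 = -1314821131/28777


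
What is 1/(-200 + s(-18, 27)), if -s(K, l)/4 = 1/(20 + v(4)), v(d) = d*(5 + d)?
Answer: -14/2801 ≈ -0.0049982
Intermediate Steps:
s(K, l) = -1/14 (s(K, l) = -4/(20 + 4*(5 + 4)) = -4/(20 + 4*9) = -4/(20 + 36) = -4/56 = -4*1/56 = -1/14)
1/(-200 + s(-18, 27)) = 1/(-200 - 1/14) = 1/(-2801/14) = -14/2801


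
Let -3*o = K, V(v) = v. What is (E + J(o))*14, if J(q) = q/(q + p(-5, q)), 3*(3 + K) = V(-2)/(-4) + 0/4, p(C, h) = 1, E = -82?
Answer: -5706/5 ≈ -1141.2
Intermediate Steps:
K = -17/6 (K = -3 + (-2/(-4) + 0/4)/3 = -3 + (-2*(-¼) + 0*(¼))/3 = -3 + (½ + 0)/3 = -3 + (⅓)*(½) = -3 + ⅙ = -17/6 ≈ -2.8333)
o = 17/18 (o = -⅓*(-17/6) = 17/18 ≈ 0.94444)
J(q) = q/(1 + q) (J(q) = q/(q + 1) = q/(1 + q))
(E + J(o))*14 = (-82 + 17/(18*(1 + 17/18)))*14 = (-82 + 17/(18*(35/18)))*14 = (-82 + (17/18)*(18/35))*14 = (-82 + 17/35)*14 = -2853/35*14 = -5706/5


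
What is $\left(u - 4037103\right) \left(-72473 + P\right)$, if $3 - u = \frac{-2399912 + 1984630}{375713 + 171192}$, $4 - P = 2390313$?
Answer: $\frac{5437600415089206476}{546905} \approx 9.9425 \cdot 10^{12}$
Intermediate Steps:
$P = -2390309$ ($P = 4 - 2390313 = -2390309$)
$u = \frac{2055997}{546905}$ ($u = 3 - \frac{-2399912 + 1984630}{375713 + 171192} = 3 - - \frac{415282}{546905} = 3 + \frac{415282}{546905} = \frac{2055997}{546905} \approx 3.7593$)
$\left(u - 4037103\right) \left(-72473 + P\right) = \left(\frac{2055997}{546905} - 4037103\right) \left(-72473 - 2390309\right) = \left(- \frac{2207909760218}{546905}\right) \left(-2462782\right) = \frac{5437600415089206476}{546905}$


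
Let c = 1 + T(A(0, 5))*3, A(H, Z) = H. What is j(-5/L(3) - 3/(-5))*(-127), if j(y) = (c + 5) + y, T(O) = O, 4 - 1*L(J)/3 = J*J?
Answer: -13208/15 ≈ -880.53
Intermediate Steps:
L(J) = 12 - 3*J**2 (L(J) = 12 - 3*J*J = 12 - 3*J**2)
c = 1 (c = 1 + 0*3 = 1 + 0 = 1)
j(y) = 6 + y (j(y) = (1 + 5) + y = 6 + y)
j(-5/L(3) - 3/(-5))*(-127) = (6 + (-5/(12 - 3*3**2) - 3/(-5)))*(-127) = (6 + (-5/(12 - 3*9) - 3*(-1/5)))*(-127) = (6 + (-5/(12 - 27) + 3/5))*(-127) = (6 + (-5/(-15) + 3/5))*(-127) = (6 + (-5*(-1/15) + 3/5))*(-127) = (6 + (1/3 + 3/5))*(-127) = (6 + 14/15)*(-127) = (104/15)*(-127) = -13208/15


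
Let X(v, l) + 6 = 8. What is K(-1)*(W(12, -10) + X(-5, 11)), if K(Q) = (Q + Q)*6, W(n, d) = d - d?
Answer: -24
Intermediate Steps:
W(n, d) = 0
X(v, l) = 2 (X(v, l) = -6 + 8 = 2)
K(Q) = 12*Q (K(Q) = (2*Q)*6 = 12*Q)
K(-1)*(W(12, -10) + X(-5, 11)) = (12*(-1))*(0 + 2) = -12*2 = -24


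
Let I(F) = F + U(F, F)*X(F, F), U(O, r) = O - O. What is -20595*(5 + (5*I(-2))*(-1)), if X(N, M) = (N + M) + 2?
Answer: -308925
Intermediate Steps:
X(N, M) = 2 + M + N (X(N, M) = (M + N) + 2 = 2 + M + N)
U(O, r) = 0
I(F) = F (I(F) = F + 0*(2 + F + F) = F + 0*(2 + 2*F) = F + 0 = F)
-20595*(5 + (5*I(-2))*(-1)) = -20595*(5 + (5*(-2))*(-1)) = -20595*(5 - 10*(-1)) = -20595*(5 + 10) = -20595*15 = -308925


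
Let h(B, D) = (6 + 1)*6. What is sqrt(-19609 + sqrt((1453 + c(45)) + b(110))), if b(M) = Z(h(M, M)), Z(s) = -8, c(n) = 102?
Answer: sqrt(-19609 + sqrt(1547)) ≈ 139.89*I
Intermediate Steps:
h(B, D) = 42 (h(B, D) = 7*6 = 42)
b(M) = -8
sqrt(-19609 + sqrt((1453 + c(45)) + b(110))) = sqrt(-19609 + sqrt((1453 + 102) - 8)) = sqrt(-19609 + sqrt(1555 - 8)) = sqrt(-19609 + sqrt(1547))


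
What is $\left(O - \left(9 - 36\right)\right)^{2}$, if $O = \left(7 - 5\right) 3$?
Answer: $1089$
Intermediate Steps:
$O = 6$ ($O = 2 \cdot 3 = 6$)
$\left(O - \left(9 - 36\right)\right)^{2} = \left(6 - \left(9 - 36\right)\right)^{2} = \left(6 - -27\right)^{2} = \left(6 + 27\right)^{2} = 33^{2} = 1089$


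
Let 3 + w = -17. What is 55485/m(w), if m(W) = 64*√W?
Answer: -11097*I*√5/128 ≈ -193.86*I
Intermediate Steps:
w = -20 (w = -3 - 17 = -20)
55485/m(w) = 55485/((64*√(-20))) = 55485/((64*(2*I*√5))) = 55485/((128*I*√5)) = 55485*(-I*√5/640) = -11097*I*√5/128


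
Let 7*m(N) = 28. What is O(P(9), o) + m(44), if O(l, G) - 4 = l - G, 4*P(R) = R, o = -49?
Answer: 237/4 ≈ 59.250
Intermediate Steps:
P(R) = R/4
m(N) = 4 (m(N) = (⅐)*28 = 4)
O(l, G) = 4 + l - G (O(l, G) = 4 + (l - G) = 4 + l - G)
O(P(9), o) + m(44) = (4 + (¼)*9 - 1*(-49)) + 4 = (4 + 9/4 + 49) + 4 = 221/4 + 4 = 237/4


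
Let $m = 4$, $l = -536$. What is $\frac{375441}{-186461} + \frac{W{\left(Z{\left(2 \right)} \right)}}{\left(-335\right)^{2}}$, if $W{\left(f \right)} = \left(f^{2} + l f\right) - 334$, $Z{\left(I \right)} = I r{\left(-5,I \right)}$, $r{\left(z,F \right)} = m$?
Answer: $- \frac{58322599}{28392925} \approx -2.0541$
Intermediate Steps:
$r{\left(z,F \right)} = 4$
$Z{\left(I \right)} = 4 I$ ($Z{\left(I \right)} = I 4 = 4 I$)
$W{\left(f \right)} = -334 + f^{2} - 536 f$ ($W{\left(f \right)} = \left(f^{2} - 536 f\right) - 334 = -334 + f^{2} - 536 f$)
$\frac{375441}{-186461} + \frac{W{\left(Z{\left(2 \right)} \right)}}{\left(-335\right)^{2}} = \frac{375441}{-186461} + \frac{-334 + \left(4 \cdot 2\right)^{2} - 536 \cdot 4 \cdot 2}{\left(-335\right)^{2}} = 375441 \left(- \frac{1}{186461}\right) + \frac{-334 + 8^{2} - 4288}{112225} = - \frac{34131}{16951} + \left(-334 + 64 - 4288\right) \frac{1}{112225} = - \frac{34131}{16951} - \frac{4558}{112225} = - \frac{58322599}{28392925}$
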